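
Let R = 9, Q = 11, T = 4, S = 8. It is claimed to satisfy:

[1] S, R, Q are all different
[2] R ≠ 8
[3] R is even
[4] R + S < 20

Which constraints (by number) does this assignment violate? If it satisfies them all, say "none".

[1] values 8, 9, 11 are pairwise distinct  true
[2] R = 9, and 9 ≠ 8  true
[3] R = 9 is odd  false
[4] R + S = 9 + 8 = 17; 17 < 20  true

Constraint 3 is violated.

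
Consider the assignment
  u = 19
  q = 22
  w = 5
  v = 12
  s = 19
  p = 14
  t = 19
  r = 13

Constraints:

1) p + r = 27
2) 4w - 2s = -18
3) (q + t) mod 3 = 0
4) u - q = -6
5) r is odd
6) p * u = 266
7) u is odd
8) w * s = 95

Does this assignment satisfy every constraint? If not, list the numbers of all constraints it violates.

Constraints 3 and 4 do not hold.

1) p + r = 14 + 13 = 27  OK
2) 4w - 2s = 4(5) - 2(19) = -18  OK
3) q + t = 41; 41 mod 3 = 2, not 0  FAIL
4) u - q = 19 - 22 = -3, not -6  FAIL
5) r = 13 is odd  OK
6) p * u = 14 * 19 = 266  OK
7) u = 19 is odd  OK
8) w * s = 5 * 19 = 95  OK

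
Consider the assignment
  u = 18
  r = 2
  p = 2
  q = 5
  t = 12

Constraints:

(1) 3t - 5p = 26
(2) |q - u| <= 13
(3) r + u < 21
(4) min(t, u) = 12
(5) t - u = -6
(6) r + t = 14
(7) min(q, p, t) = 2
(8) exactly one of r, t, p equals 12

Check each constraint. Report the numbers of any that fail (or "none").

The assignment satisfies every constraint.

(1) 3t - 5p = 3(12) - 5(2) = 26  ✔
(2) |5 - 18| = 13; 13 ≤ 13  ✔
(3) r + u = 2 + 18 = 20; 20 < 21  ✔
(4) min(12, 18) = 12  ✔
(5) t - u = 12 - 18 = -6  ✔
(6) r + t = 2 + 12 = 14  ✔
(7) min(5, 2, 12) = 2  ✔
(8) r=2, t=12, p=2; 1 of them equals 12  ✔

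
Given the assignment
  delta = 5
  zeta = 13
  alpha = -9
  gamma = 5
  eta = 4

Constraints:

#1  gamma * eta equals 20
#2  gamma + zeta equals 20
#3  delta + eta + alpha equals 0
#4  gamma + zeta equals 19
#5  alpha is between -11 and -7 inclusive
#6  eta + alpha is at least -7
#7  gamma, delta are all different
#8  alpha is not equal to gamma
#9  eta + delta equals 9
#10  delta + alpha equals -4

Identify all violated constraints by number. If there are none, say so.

Violated: 2, 4, and 7.

#1 gamma * eta = 5 * 4 = 20 — OK.
#2 gamma + zeta = 5 + 13 = 18, not 20 — violated.
#3 delta + eta + alpha = 5 + 4 + (-9) = 0 — OK.
#4 gamma + zeta = 5 + 13 = 18, not 19 — violated.
#5 alpha = -9 lies in [-11, -7] — OK.
#6 eta + alpha = 4 + (-9) = -5; -5 ≥ -7 — OK.
#7 gamma = delta = 5, not all different — violated.
#8 alpha = -9, gamma = 5; distinct — OK.
#9 eta + delta = 4 + 5 = 9 — OK.
#10 delta + alpha = 5 + (-9) = -4 — OK.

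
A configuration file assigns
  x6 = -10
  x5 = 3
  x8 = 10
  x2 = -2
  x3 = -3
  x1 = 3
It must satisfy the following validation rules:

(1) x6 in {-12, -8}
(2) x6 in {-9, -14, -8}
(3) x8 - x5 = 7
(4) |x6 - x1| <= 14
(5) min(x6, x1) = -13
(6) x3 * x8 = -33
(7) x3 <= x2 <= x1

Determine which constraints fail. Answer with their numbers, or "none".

No — constraints 1, 2, 5, 6 are not satisfied.

(1) x6 = -10 is not in {-12, -8}  FAIL
(2) x6 = -10 is not in {-9, -14, -8}  FAIL
(3) x8 - x5 = 10 - 3 = 7  OK
(4) |-10 - 3| = 13; 13 ≤ 14  OK
(5) min(-10, 3) = -10, not -13  FAIL
(6) x3 * x8 = -3 * 10 = -30, not -33  FAIL
(7) values -3 <= -2 <= 3  OK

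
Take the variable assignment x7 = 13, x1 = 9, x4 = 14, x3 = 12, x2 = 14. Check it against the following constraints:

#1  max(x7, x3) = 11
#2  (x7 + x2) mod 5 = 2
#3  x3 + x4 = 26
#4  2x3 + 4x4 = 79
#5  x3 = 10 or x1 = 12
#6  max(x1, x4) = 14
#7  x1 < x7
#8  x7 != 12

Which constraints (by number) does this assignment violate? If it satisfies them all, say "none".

#1 max(13, 12) = 13, not 11 — does not hold.
#2 x7 + x2 = 27; 27 mod 5 = 2 — holds.
#3 x3 + x4 = 12 + 14 = 26 — holds.
#4 2x3 + 4x4 = 2(12) + 4(14) = 80, not 79 — does not hold.
#5 x3 = 12 ≠ 10 and x1 = 9 ≠ 12; both disjuncts false — does not hold.
#6 max(9, 14) = 14 — holds.
#7 x1 = 9, x7 = 13; 9 < 13 — holds.
#8 x7 = 13, and 13 ≠ 12 — holds.

The assignment fails constraints 1, 4, 5.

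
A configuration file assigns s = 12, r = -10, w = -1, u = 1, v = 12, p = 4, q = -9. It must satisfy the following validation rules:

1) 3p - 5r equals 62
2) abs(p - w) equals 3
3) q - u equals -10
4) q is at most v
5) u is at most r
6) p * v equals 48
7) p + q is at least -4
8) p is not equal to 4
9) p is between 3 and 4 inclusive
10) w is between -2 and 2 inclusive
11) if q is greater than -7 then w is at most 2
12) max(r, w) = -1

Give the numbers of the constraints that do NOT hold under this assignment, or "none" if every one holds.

Violated: 2, 5, 7, 8.

1) 3p - 5r = 3(4) - 5(-10) = 62 — holds.
2) abs(4 - (-1)) = 5, not 3 — does not hold.
3) q - u = -9 - 1 = -10 — holds.
4) q = -9, v = 12; -9 ≤ 12 — holds.
5) u = 1, r = -10; 1 > -10 (want ≤) — does not hold.
6) p * v = 4 * 12 = 48 — holds.
7) p + q = 4 + (-9) = -5; -5 < -4, bound -4 not met — does not hold.
8) p = 4, but 4 is required to differ — does not hold.
9) p = 4 lies in [3, 4] — holds.
10) w = -1 lies in [-2, 2] — holds.
11) q = -9, not > -7; antecedent false, conditional vacuously true — holds.
12) max(-10, -1) = -1 — holds.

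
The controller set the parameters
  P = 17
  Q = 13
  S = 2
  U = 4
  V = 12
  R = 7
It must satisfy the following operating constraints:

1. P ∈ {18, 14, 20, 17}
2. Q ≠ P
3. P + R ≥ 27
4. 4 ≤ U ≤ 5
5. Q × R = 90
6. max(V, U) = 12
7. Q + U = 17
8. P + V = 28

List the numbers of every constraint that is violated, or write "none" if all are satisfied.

The assignment fails constraints 3, 5, and 8.

1. P = 17 is in {18, 14, 20, 17}  ✔
2. Q = 13, P = 17; distinct  ✔
3. P + R = 17 + 7 = 24; 24 < 27, bound 27 not met  ✘
4. U = 4 lies in [4, 5]  ✔
5. Q × R = 13 × 7 = 91, not 90  ✘
6. max(12, 4) = 12  ✔
7. Q + U = 13 + 4 = 17  ✔
8. P + V = 17 + 12 = 29, not 28  ✘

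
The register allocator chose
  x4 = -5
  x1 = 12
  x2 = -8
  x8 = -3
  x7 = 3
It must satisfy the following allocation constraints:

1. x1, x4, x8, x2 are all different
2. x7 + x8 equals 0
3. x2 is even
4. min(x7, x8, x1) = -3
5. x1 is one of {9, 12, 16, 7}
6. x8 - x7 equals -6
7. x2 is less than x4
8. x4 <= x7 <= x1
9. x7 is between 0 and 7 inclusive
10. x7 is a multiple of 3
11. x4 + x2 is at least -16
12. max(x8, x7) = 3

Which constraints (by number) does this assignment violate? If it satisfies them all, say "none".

1. values 12, -5, -3, -8 are pairwise distinct — holds.
2. x7 + x8 = 3 + (-3) = 0 — holds.
3. x2 = -8 is even — holds.
4. min(3, -3, 12) = -3 — holds.
5. x1 = 12 is in {9, 12, 16, 7} — holds.
6. x8 - x7 = -3 - 3 = -6 — holds.
7. x2 = -8, x4 = -5; -8 < -5 — holds.
8. values -5 <= 3 <= 12 — holds.
9. x7 = 3 lies in [0, 7] — holds.
10. 3 / 3 = 1, so 3 divides 3 — holds.
11. x4 + x2 = -5 + (-8) = -13; -13 ≥ -16 — holds.
12. max(-3, 3) = 3 — holds.

All constraints are satisfied.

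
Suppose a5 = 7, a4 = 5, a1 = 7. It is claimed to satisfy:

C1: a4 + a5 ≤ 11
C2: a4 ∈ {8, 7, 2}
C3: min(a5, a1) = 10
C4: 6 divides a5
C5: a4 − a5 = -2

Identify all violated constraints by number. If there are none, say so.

No — constraints 1, 2, 3, 4 are not satisfied.

C1: a4 + a5 = 5 + 7 = 12; 12 > 11, bound 11 not met — fails.
C2: a4 = 5 is not in {8, 7, 2} — fails.
C3: min(7, 7) = 7, not 10 — fails.
C4: 7 = 6×1 + 1, so 6 does not divide 7 — fails.
C5: a4 − a5 = 5 − 7 = -2 — holds.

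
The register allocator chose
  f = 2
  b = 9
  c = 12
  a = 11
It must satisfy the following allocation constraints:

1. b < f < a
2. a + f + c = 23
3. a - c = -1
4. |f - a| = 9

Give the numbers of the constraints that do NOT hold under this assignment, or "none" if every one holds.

1. values 9, 2, 11; b = 9 is not < f = 2 — violated.
2. a + f + c = 11 + 2 + 12 = 25, not 23 — violated.
3. a - c = 11 - 12 = -1 — OK.
4. |2 - 11| = 9 — OK.

Constraints 1, 2 are violated.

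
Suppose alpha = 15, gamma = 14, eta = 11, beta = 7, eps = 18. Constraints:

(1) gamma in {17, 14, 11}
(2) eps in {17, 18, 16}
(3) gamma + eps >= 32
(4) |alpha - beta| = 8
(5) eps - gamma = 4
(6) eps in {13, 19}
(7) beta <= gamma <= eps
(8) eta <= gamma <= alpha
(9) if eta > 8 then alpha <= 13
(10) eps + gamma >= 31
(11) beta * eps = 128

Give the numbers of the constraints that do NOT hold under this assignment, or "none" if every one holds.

The assignment fails constraints 6, 9, 11.

(1) gamma = 14 is in {17, 14, 11}  true
(2) eps = 18 is in {17, 18, 16}  true
(3) gamma + eps = 14 + 18 = 32; 32 ≥ 32  true
(4) |15 - 7| = 8  true
(5) eps - gamma = 18 - 14 = 4  true
(6) eps = 18 is not in {13, 19}  false
(7) values 7 <= 14 <= 18  true
(8) values 11 <= 14 <= 15  true
(9) eta = 11 > 8, so we need alpha ≤ 13; but alpha = 15 > 13  false
(10) eps + gamma = 18 + 14 = 32; 32 ≥ 31  true
(11) beta * eps = 7 * 18 = 126, not 128  false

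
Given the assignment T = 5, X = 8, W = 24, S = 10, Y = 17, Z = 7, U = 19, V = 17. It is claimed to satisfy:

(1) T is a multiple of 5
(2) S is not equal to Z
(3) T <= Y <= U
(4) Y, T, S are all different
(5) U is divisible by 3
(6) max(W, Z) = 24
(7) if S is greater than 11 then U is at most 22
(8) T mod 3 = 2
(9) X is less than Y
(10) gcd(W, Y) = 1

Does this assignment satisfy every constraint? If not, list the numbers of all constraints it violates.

The assignment fails constraint 5.

(1) 5 / 5 = 1, so 5 divides 5 — holds.
(2) S = 10, Z = 7; distinct — holds.
(3) values 5 <= 17 <= 19 — holds.
(4) values 17, 5, 10 are pairwise distinct — holds.
(5) 19 = 3*6 + 1, so 3 does not divide 19 — does not hold.
(6) max(24, 7) = 24 — holds.
(7) S = 10, not > 11; antecedent false, conditional vacuously true — holds.
(8) 5 mod 3 = 2 — holds.
(9) X = 8, Y = 17; 8 < 17 — holds.
(10) gcd(24, 17) = 1 — holds.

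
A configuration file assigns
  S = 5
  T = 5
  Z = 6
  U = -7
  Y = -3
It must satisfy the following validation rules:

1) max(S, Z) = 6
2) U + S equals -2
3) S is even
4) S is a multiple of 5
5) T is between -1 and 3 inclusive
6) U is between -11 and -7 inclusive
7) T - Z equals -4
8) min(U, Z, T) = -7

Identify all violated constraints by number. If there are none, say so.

1) max(5, 6) = 6 — satisfied.
2) U + S = -7 + 5 = -2 — satisfied.
3) S = 5 is odd — violated.
4) 5 / 5 = 1, so 5 divides 5 — satisfied.
5) T = 5 is outside [-1, 3] — violated.
6) U = -7 lies in [-11, -7] — satisfied.
7) T - Z = 5 - 6 = -1, not -4 — violated.
8) min(-7, 6, 5) = -7 — satisfied.

The assignment fails constraints 3, 5, and 7.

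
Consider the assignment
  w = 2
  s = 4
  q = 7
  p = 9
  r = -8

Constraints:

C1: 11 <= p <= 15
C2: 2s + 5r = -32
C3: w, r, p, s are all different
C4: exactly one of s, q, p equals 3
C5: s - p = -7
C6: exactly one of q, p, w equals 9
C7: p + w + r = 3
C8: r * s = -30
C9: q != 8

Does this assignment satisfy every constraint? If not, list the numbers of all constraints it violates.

C1: p = 9 is outside [11, 15]  no
C2: 2s + 5r = 2(4) + 5(-8) = -32  yes
C3: values 2, -8, 9, 4 are pairwise distinct  yes
C4: s=4, q=7, p=9; 0 of them equal 3, not exactly one  no
C5: s - p = 4 - 9 = -5, not -7  no
C6: q=7, p=9, w=2; 1 of them equals 9  yes
C7: p + w + r = 9 + 2 + (-8) = 3  yes
C8: r * s = -8 * 4 = -32, not -30  no
C9: q = 7, and 7 ≠ 8  yes

No — constraints 1, 4, 5, and 8 are not satisfied.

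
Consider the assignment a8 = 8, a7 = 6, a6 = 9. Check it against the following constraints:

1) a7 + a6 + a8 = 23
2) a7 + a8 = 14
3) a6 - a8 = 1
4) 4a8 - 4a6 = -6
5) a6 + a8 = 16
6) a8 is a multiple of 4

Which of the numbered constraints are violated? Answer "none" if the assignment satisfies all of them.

1) a7 + a6 + a8 = 6 + 9 + 8 = 23 — holds.
2) a7 + a8 = 6 + 8 = 14 — holds.
3) a6 - a8 = 9 - 8 = 1 — holds.
4) 4a8 - 4a6 = 4(8) - 4(9) = -4, not -6 — fails.
5) a6 + a8 = 9 + 8 = 17, not 16 — fails.
6) 8 / 4 = 2, so 4 divides 8 — holds.

Constraints 4 and 5 do not hold.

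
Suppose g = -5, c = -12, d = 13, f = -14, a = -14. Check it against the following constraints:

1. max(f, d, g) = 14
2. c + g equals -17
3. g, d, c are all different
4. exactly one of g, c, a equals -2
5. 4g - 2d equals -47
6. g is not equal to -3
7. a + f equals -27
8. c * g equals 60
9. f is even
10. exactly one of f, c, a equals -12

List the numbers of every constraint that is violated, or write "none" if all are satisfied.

Constraints 1, 4, 5, 7 do not hold.

1. max(-14, 13, -5) = 13, not 14  false
2. c + g = -12 + (-5) = -17  true
3. values -5, 13, -12 are pairwise distinct  true
4. g=-5, c=-12, a=-14; 0 of them equal -2, not exactly one  false
5. 4g - 2d = 4(-5) - 2(13) = -46, not -47  false
6. g = -5, and -5 ≠ -3  true
7. a + f = -14 + (-14) = -28, not -27  false
8. c * g = -12 * (-5) = 60  true
9. f = -14 is even  true
10. f=-14, c=-12, a=-14; 1 of them equals -12  true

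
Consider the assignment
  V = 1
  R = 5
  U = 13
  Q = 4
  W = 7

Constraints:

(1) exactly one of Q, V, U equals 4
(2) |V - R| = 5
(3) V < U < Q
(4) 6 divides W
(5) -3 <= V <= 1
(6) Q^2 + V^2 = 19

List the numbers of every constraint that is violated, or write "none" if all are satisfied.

(1) Q=4, V=1, U=13; 1 of them equals 4  true
(2) |1 - 5| = 4, not 5  false
(3) values 1, 13, 4; U = 13 is not < Q = 4  false
(4) 7 = 6*1 + 1, so 6 does not divide 7  false
(5) V = 1 lies in [-3, 1]  true
(6) Q^2 + V^2 = 4^2 + 1^2 = 16 + 1 = 17, not 19  false

Constraints 2, 3, 4, and 6 do not hold.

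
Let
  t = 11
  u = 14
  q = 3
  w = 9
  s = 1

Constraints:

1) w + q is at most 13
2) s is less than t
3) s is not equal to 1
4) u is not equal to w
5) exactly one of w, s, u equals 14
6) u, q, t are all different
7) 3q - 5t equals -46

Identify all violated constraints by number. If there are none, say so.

1) w + q = 9 + 3 = 12; 12 ≤ 13 — OK.
2) s = 1, t = 11; 1 < 11 — OK.
3) s = 1, but 1 is required to differ — violated.
4) u = 14, w = 9; distinct — OK.
5) w=9, s=1, u=14; 1 of them equals 14 — OK.
6) values 14, 3, 11 are pairwise distinct — OK.
7) 3q - 5t = 3(3) - 5(11) = -46 — OK.

No — constraint 3 is not satisfied.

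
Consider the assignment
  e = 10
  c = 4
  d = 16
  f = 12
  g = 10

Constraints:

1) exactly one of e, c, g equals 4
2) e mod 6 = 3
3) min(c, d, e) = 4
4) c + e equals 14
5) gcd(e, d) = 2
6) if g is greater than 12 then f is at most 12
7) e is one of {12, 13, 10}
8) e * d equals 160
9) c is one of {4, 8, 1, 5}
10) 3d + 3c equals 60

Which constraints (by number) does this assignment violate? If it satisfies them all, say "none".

No — constraint 2 is not satisfied.

1) e=10, c=4, g=10; 1 of them equals 4  ✔
2) 10 mod 6 = 4, not 3  ✘
3) min(4, 16, 10) = 4  ✔
4) c + e = 4 + 10 = 14  ✔
5) gcd(10, 16) = 2  ✔
6) g = 10, not > 12; antecedent false, conditional vacuously true  ✔
7) e = 10 is in {12, 13, 10}  ✔
8) e * d = 10 * 16 = 160  ✔
9) c = 4 is in {4, 8, 1, 5}  ✔
10) 3d + 3c = 3(16) + 3(4) = 60  ✔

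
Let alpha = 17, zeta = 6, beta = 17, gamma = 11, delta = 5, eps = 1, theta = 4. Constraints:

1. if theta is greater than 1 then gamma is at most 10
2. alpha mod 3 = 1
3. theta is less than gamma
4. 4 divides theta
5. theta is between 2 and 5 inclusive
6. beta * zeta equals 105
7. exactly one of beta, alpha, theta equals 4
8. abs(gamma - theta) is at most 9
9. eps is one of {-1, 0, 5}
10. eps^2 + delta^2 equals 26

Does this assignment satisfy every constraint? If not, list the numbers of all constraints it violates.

1. theta = 4 > 1, so we need gamma ≤ 10; but gamma = 11 > 10  ✘
2. 17 mod 3 = 2, not 1  ✘
3. theta = 4, gamma = 11; 4 < 11  ✔
4. 4 / 4 = 1, so 4 divides 4  ✔
5. theta = 4 lies in [2, 5]  ✔
6. beta * zeta = 17 * 6 = 102, not 105  ✘
7. beta=17, alpha=17, theta=4; 1 of them equals 4  ✔
8. abs(11 - 4) = 7; 7 ≤ 9  ✔
9. eps = 1 is not in {-1, 0, 5}  ✘
10. eps^2 + delta^2 = 1^2 + 5^2 = 1 + 25 = 26  ✔

No — constraints 1, 2, 6, and 9 are not satisfied.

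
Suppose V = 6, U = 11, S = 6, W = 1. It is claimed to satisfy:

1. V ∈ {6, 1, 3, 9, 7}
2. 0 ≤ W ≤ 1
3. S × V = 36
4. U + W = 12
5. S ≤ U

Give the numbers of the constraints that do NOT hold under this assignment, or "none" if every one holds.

The assignment satisfies every constraint.

1. V = 6 is in {6, 1, 3, 9, 7} — satisfied.
2. W = 1 lies in [0, 1] — satisfied.
3. S × V = 6 × 6 = 36 — satisfied.
4. U + W = 11 + 1 = 12 — satisfied.
5. S = 6, U = 11; 6 ≤ 11 — satisfied.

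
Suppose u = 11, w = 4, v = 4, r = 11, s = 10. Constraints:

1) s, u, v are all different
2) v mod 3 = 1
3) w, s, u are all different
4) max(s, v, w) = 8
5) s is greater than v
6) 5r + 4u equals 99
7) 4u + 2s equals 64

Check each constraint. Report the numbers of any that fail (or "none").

1) values 10, 11, 4 are pairwise distinct — OK.
2) 4 mod 3 = 1 — OK.
3) values 4, 10, 11 are pairwise distinct — OK.
4) max(10, 4, 4) = 10, not 8 — violated.
5) s = 10, v = 4; 10 > 4 — OK.
6) 5r + 4u = 5(11) + 4(11) = 99 — OK.
7) 4u + 2s = 4(11) + 2(10) = 64 — OK.

Constraint 4 does not hold.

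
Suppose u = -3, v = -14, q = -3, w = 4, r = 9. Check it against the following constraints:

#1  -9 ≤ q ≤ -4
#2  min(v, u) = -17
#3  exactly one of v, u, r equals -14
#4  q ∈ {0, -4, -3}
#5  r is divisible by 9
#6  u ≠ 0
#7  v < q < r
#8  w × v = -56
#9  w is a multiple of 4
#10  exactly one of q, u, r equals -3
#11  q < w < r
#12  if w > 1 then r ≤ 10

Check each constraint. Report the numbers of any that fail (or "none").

#1 q = -3 is outside [-9, -4] — violated.
#2 min(-14, -3) = -14, not -17 — violated.
#3 v=-14, u=-3, r=9; 1 of them equals -14 — satisfied.
#4 q = -3 is in {0, -4, -3} — satisfied.
#5 9 / 9 = 1, so 9 divides 9 — satisfied.
#6 u = -3, and -3 ≠ 0 — satisfied.
#7 values -14 < -3 < 9 — satisfied.
#8 w × v = 4 × (-14) = -56 — satisfied.
#9 4 / 4 = 1, so 4 divides 4 — satisfied.
#10 q=-3, u=-3, r=9; 2 of them equal -3, not exactly one — violated.
#11 values -3 < 4 < 9 — satisfied.
#12 w = 4 > 1, so we need r ≤ 10; r = 9 ≤ 10 — satisfied.

Constraints 1, 2, 10 are violated.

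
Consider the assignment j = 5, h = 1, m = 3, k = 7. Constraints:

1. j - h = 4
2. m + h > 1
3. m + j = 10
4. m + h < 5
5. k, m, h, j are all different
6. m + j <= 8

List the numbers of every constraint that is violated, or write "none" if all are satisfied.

1. j - h = 5 - 1 = 4  true
2. m + h = 3 + 1 = 4; 4 > 1  true
3. m + j = 3 + 5 = 8, not 10  false
4. m + h = 3 + 1 = 4; 4 < 5  true
5. values 7, 3, 1, 5 are pairwise distinct  true
6. m + j = 3 + 5 = 8; 8 ≤ 8  true

Constraint 3 is violated.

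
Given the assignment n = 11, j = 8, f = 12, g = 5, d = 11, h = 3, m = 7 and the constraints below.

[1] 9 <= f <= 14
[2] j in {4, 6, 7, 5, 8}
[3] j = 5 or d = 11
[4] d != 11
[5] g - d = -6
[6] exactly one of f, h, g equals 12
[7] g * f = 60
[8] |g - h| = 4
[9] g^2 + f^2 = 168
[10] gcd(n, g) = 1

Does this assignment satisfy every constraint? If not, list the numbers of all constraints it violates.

Violated: 4, 8, and 9.

[1] f = 12 lies in [9, 14]  holds
[2] j = 8 is in {4, 6, 7, 5, 8}  holds
[3] j = 8 ≠ 5, but d = 11 = 11 (second disjunct)  holds
[4] d = 11, but 11 is required to differ  fails
[5] g - d = 5 - 11 = -6  holds
[6] f=12, h=3, g=5; 1 of them equals 12  holds
[7] g * f = 5 * 12 = 60  holds
[8] |5 - 3| = 2, not 4  fails
[9] g^2 + f^2 = 5^2 + 12^2 = 25 + 144 = 169, not 168  fails
[10] gcd(11, 5) = 1  holds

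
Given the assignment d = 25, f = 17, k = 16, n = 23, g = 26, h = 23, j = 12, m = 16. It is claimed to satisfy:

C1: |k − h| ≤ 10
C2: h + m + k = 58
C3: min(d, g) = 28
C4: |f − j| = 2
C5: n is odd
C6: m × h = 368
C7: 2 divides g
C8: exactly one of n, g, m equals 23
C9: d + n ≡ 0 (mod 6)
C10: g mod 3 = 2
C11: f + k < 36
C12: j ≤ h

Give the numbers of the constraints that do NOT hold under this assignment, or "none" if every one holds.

No — constraints 2, 3, 4 are not satisfied.

C1: |16 − 23| = 7; 7 ≤ 10 — OK.
C2: h + m + k = 23 + 16 + 16 = 55, not 58 — violated.
C3: min(25, 26) = 25, not 28 — violated.
C4: |17 − 12| = 5, not 2 — violated.
C5: n = 23 is odd — OK.
C6: m × h = 16 × 23 = 368 — OK.
C7: 26 / 2 = 13, so 2 divides 26 — OK.
C8: n=23, g=26, m=16; 1 of them equals 23 — OK.
C9: d + n = 48; 48 mod 6 = 0 — OK.
C10: 26 mod 3 = 2 — OK.
C11: f + k = 17 + 16 = 33; 33 < 36 — OK.
C12: j = 12, h = 23; 12 ≤ 23 — OK.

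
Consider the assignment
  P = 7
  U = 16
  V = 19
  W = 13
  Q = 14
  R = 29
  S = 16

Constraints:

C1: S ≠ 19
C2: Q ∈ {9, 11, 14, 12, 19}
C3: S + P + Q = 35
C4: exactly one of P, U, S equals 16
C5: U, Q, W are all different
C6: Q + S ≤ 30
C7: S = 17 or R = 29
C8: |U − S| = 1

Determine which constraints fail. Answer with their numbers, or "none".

Constraints 3, 4, and 8 do not hold.

C1: S = 16, and 16 ≠ 19  OK
C2: Q = 14 is in {9, 11, 14, 12, 19}  OK
C3: S + P + Q = 16 + 7 + 14 = 37, not 35  FAIL
C4: P=7, U=16, S=16; 2 of them equal 16, not exactly one  FAIL
C5: values 16, 14, 13 are pairwise distinct  OK
C6: Q + S = 14 + 16 = 30; 30 ≤ 30  OK
C7: S = 16 ≠ 17, but R = 29 = 29 (second disjunct)  OK
C8: |16 − 16| = 0, not 1  FAIL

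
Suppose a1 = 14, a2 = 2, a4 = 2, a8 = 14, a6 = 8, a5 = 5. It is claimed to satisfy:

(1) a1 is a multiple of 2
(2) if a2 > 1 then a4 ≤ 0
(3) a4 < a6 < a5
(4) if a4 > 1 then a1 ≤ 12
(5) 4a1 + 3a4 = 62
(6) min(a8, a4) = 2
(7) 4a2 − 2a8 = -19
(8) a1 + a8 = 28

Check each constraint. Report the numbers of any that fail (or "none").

Constraints 2, 3, 4, 7 do not hold.

(1) 14 / 2 = 7, so 2 divides 14  true
(2) a2 = 2 > 1, so we need a4 ≤ 0; but a4 = 2 > 0  false
(3) values 2, 8, 5; a6 = 8 is not < a5 = 5  false
(4) a4 = 2 > 1, so we need a1 ≤ 12; but a1 = 14 > 12  false
(5) 4a1 + 3a4 = 4(14) + 3(2) = 62  true
(6) min(14, 2) = 2  true
(7) 4a2 − 2a8 = 4(2) − 2(14) = -20, not -19  false
(8) a1 + a8 = 14 + 14 = 28  true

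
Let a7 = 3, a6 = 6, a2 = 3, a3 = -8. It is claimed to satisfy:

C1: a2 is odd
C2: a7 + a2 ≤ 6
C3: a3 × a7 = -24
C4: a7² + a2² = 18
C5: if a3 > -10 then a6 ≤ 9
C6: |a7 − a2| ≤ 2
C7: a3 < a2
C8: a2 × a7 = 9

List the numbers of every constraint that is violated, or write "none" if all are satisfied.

C1: a2 = 3 is odd — holds.
C2: a7 + a2 = 3 + 3 = 6; 6 ≤ 6 — holds.
C3: a3 × a7 = -8 × 3 = -24 — holds.
C4: a7² + a2² = 3² + 3² = 9 + 9 = 18 — holds.
C5: a3 = -8 > -10, so we need a6 ≤ 9; a6 = 6 ≤ 9 — holds.
C6: |3 − 3| = 0; 0 ≤ 2 — holds.
C7: a3 = -8, a2 = 3; -8 < 3 — holds.
C8: a2 × a7 = 3 × 3 = 9 — holds.

The assignment satisfies every constraint.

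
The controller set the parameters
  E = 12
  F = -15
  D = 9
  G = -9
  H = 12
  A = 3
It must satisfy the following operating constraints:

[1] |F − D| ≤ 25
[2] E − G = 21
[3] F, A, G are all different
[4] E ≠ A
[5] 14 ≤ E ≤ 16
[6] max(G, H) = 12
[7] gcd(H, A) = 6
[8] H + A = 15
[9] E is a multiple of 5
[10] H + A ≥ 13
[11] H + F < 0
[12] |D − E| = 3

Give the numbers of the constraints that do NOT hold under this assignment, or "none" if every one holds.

[1] |-15 − 9| = 24; 24 ≤ 25 — holds.
[2] E − G = 12 − (-9) = 21 — holds.
[3] values -15, 3, -9 are pairwise distinct — holds.
[4] E = 12, A = 3; distinct — holds.
[5] E = 12 is outside [14, 16] — does not hold.
[6] max(-9, 12) = 12 — holds.
[7] gcd(12, 3) = 3, not 6 — does not hold.
[8] H + A = 12 + 3 = 15 — holds.
[9] 12 = 5×2 + 2, so 5 does not divide 12 — does not hold.
[10] H + A = 12 + 3 = 15; 15 ≥ 13 — holds.
[11] H + F = 12 + (-15) = -3; -3 < 0 — holds.
[12] |9 − 12| = 3 — holds.

Constraints 5, 7, 9 do not hold.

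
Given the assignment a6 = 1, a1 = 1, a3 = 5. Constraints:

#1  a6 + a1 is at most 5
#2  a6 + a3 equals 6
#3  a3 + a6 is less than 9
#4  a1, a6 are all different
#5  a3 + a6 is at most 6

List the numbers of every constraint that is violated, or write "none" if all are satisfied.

#1 a6 + a1 = 1 + 1 = 2; 2 ≤ 5  OK
#2 a6 + a3 = 1 + 5 = 6  OK
#3 a3 + a6 = 5 + 1 = 6; 6 < 9  OK
#4 a1 = a6 = 1, not all different  FAIL
#5 a3 + a6 = 5 + 1 = 6; 6 ≤ 6  OK

Violated: 4.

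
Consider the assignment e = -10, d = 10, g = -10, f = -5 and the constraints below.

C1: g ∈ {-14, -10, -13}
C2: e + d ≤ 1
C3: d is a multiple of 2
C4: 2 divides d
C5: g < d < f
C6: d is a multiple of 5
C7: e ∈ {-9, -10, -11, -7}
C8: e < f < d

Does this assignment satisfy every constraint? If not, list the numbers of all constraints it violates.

C1: g = -10 is in {-14, -10, -13} — holds.
C2: e + d = -10 + 10 = 0; 0 ≤ 1 — holds.
C3: 10 / 2 = 5, so 2 divides 10 — holds.
C4: 10 / 2 = 5, so 2 divides 10 — holds.
C5: values -10, 10, -5; d = 10 is not < f = -5 — does not hold.
C6: 10 / 5 = 2, so 5 divides 10 — holds.
C7: e = -10 is in {-9, -10, -11, -7} — holds.
C8: values -10 < -5 < 10 — holds.

The assignment fails constraint 5.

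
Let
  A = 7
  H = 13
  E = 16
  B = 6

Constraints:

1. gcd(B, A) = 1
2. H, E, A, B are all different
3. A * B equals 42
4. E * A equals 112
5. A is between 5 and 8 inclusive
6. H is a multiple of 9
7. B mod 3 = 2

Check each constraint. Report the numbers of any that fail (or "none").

1. gcd(6, 7) = 1 — OK.
2. values 13, 16, 7, 6 are pairwise distinct — OK.
3. A * B = 7 * 6 = 42 — OK.
4. E * A = 16 * 7 = 112 — OK.
5. A = 7 lies in [5, 8] — OK.
6. 13 = 9*1 + 4, so 9 does not divide 13 — violated.
7. 6 mod 3 = 0, not 2 — violated.

Constraints 6 and 7 do not hold.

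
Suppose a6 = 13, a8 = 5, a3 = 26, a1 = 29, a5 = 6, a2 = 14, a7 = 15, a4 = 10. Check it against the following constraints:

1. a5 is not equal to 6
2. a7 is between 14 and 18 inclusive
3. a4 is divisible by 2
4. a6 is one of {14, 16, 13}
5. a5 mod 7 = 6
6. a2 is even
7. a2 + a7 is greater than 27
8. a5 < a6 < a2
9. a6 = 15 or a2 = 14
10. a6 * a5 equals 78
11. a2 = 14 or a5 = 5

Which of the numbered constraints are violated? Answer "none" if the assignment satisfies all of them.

1. a5 = 6, but 6 is required to differ — violated.
2. a7 = 15 lies in [14, 18] — OK.
3. 10 / 2 = 5, so 2 divides 10 — OK.
4. a6 = 13 is in {14, 16, 13} — OK.
5. 6 mod 7 = 6 — OK.
6. a2 = 14 is even — OK.
7. a2 + a7 = 14 + 15 = 29; 29 > 27 — OK.
8. values 6 < 13 < 14 — OK.
9. a6 = 13 ≠ 15, but a2 = 14 = 14 (second disjunct) — OK.
10. a6 * a5 = 13 * 6 = 78 — OK.
11. a2 = 14 = 14 (first disjunct) — OK.

The assignment fails constraint 1.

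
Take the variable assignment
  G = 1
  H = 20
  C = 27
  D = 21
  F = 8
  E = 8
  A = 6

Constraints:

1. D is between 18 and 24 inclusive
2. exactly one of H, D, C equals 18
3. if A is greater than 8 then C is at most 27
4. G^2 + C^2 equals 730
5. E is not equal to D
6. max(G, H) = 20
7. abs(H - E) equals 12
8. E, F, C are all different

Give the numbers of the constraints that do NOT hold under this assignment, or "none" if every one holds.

1. D = 21 lies in [18, 24] — OK.
2. H=20, D=21, C=27; 0 of them equal 18, not exactly one — violated.
3. A = 6, not > 8; antecedent false, conditional vacuously true — OK.
4. G^2 + C^2 = 1^2 + 27^2 = 1 + 729 = 730 — OK.
5. E = 8, D = 21; distinct — OK.
6. max(1, 20) = 20 — OK.
7. abs(20 - 8) = 12 — OK.
8. E = F = 8, not all different — violated.

Constraints 2 and 8 do not hold.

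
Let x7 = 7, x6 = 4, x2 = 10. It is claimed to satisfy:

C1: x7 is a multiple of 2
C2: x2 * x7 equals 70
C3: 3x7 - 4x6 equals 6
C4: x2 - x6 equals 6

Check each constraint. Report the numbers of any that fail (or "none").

Constraints 1 and 3 are violated.

C1: 7 = 2*3 + 1, so 2 does not divide 7 — violated.
C2: x2 * x7 = 10 * 7 = 70 — satisfied.
C3: 3x7 - 4x6 = 3(7) - 4(4) = 5, not 6 — violated.
C4: x2 - x6 = 10 - 4 = 6 — satisfied.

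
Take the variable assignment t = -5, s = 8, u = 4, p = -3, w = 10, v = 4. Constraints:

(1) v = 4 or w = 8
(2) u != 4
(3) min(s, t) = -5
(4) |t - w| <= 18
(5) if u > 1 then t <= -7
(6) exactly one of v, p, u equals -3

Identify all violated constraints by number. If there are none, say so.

Constraints 2 and 5 are violated.

(1) v = 4 = 4 (first disjunct) — holds.
(2) u = 4, but 4 is required to differ — fails.
(3) min(8, -5) = -5 — holds.
(4) |-5 - 10| = 15; 15 ≤ 18 — holds.
(5) u = 4 > 1, so we need t ≤ -7; but t = -5 > -7 — fails.
(6) v=4, p=-3, u=4; 1 of them equals -3 — holds.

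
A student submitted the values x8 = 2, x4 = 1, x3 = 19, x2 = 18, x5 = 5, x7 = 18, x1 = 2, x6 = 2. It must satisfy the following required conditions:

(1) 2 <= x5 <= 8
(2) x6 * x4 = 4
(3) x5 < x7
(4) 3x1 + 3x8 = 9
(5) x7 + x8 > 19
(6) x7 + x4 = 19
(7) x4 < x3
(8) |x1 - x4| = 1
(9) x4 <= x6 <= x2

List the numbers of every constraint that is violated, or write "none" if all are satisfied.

(1) x5 = 5 lies in [2, 8] — satisfied.
(2) x6 * x4 = 2 * 1 = 2, not 4 — violated.
(3) x5 = 5, x7 = 18; 5 < 18 — satisfied.
(4) 3x1 + 3x8 = 3(2) + 3(2) = 12, not 9 — violated.
(5) x7 + x8 = 18 + 2 = 20; 20 > 19 — satisfied.
(6) x7 + x4 = 18 + 1 = 19 — satisfied.
(7) x4 = 1, x3 = 19; 1 < 19 — satisfied.
(8) |2 - 1| = 1 — satisfied.
(9) values 1 <= 2 <= 18 — satisfied.

The assignment fails constraints 2 and 4.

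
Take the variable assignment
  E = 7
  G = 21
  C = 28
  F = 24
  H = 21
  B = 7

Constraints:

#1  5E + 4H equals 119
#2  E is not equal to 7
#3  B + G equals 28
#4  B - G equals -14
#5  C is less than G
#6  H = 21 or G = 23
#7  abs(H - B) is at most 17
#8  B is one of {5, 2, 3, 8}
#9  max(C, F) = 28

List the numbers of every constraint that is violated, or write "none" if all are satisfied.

Constraints 2, 5, and 8 do not hold.

#1 5E + 4H = 5(7) + 4(21) = 119 — holds.
#2 E = 7, but 7 is required to differ — does not hold.
#3 B + G = 7 + 21 = 28 — holds.
#4 B - G = 7 - 21 = -14 — holds.
#5 C = 28, G = 21; 28 ≥ 21 (want <) — does not hold.
#6 H = 21 = 21 (first disjunct) — holds.
#7 abs(21 - 7) = 14; 14 ≤ 17 — holds.
#8 B = 7 is not in {5, 2, 3, 8} — does not hold.
#9 max(28, 24) = 28 — holds.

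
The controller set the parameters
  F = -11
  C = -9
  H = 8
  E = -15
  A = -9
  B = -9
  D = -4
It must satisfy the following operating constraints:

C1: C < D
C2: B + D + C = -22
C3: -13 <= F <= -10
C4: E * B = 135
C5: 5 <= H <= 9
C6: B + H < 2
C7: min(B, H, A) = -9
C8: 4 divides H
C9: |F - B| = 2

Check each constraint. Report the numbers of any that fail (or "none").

No violations.

C1: C = -9, D = -4; -9 < -4  yes
C2: B + D + C = -9 + (-4) + (-9) = -22  yes
C3: F = -11 lies in [-13, -10]  yes
C4: E * B = -15 * (-9) = 135  yes
C5: H = 8 lies in [5, 9]  yes
C6: B + H = -9 + 8 = -1; -1 < 2  yes
C7: min(-9, 8, -9) = -9  yes
C8: 8 / 4 = 2, so 4 divides 8  yes
C9: |-11 - (-9)| = 2  yes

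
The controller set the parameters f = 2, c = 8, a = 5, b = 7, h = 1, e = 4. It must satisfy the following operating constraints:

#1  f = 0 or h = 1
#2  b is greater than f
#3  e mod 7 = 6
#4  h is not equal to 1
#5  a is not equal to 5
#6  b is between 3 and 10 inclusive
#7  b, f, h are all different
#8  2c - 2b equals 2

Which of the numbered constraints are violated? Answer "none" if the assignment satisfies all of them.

The assignment fails constraints 3, 4, and 5.

#1 f = 2 ≠ 0, but h = 1 = 1 (second disjunct)  ✓
#2 b = 7, f = 2; 7 > 2  ✓
#3 4 mod 7 = 4, not 6  ✗
#4 h = 1, but 1 is required to differ  ✗
#5 a = 5, but 5 is required to differ  ✗
#6 b = 7 lies in [3, 10]  ✓
#7 values 7, 2, 1 are pairwise distinct  ✓
#8 2c - 2b = 2(8) - 2(7) = 2  ✓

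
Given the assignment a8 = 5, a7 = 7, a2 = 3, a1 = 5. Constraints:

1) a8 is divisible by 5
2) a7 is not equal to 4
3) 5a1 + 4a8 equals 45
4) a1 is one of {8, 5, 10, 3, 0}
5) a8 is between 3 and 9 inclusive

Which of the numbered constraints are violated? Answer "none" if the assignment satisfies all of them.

Yes — all constraints hold.

1) 5 / 5 = 1, so 5 divides 5 — OK.
2) a7 = 7, and 7 ≠ 4 — OK.
3) 5a1 + 4a8 = 5(5) + 4(5) = 45 — OK.
4) a1 = 5 is in {8, 5, 10, 3, 0} — OK.
5) a8 = 5 lies in [3, 9] — OK.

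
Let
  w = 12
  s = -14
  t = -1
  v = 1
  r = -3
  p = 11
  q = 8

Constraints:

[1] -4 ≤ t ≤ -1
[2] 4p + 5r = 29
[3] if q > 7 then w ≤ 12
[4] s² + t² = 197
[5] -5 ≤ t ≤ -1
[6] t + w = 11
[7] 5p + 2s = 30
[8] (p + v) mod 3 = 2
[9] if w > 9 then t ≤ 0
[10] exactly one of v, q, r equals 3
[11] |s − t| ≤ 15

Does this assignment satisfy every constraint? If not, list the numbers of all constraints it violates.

[1] t = -1 lies in [-4, -1]  true
[2] 4p + 5r = 4(11) + 5(-3) = 29  true
[3] q = 8 > 7, so we need w ≤ 12; w = 12 ≤ 12  true
[4] s² + t² = (-14)² + (-1)² = 196 + 1 = 197  true
[5] t = -1 lies in [-5, -1]  true
[6] t + w = -1 + 12 = 11  true
[7] 5p + 2s = 5(11) + 2(-14) = 27, not 30  false
[8] p + v = 12; 12 mod 3 = 0, not 2  false
[9] w = 12 > 9, so we need t ≤ 0; t = -1 ≤ 0  true
[10] v=1, q=8, r=-3; 0 of them equal 3, not exactly one  false
[11] |-14 − (-1)| = 13; 13 ≤ 15  true

No — constraints 7, 8, and 10 are not satisfied.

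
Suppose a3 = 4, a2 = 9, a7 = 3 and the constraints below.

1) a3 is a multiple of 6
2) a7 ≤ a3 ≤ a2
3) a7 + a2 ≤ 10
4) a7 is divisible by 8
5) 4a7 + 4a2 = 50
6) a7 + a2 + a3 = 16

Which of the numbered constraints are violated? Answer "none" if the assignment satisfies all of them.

1) 4 = 6×0 + 4, so 6 does not divide 4  fails
2) values 3 ≤ 4 ≤ 9  holds
3) a7 + a2 = 3 + 9 = 12; 12 > 10, bound 10 not met  fails
4) 3 = 8×0 + 3, so 8 does not divide 3  fails
5) 4a7 + 4a2 = 4(3) + 4(9) = 48, not 50  fails
6) a7 + a2 + a3 = 3 + 9 + 4 = 16  holds

The assignment fails constraints 1, 3, 4, and 5.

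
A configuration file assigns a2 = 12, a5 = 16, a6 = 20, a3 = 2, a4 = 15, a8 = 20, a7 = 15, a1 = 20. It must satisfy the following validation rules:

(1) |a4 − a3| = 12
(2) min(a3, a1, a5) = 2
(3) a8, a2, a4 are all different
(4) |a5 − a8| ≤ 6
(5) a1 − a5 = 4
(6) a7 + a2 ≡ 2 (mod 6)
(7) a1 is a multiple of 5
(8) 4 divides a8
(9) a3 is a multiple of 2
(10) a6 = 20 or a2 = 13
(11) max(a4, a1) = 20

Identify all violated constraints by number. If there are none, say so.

Constraints 1 and 6 are violated.

(1) |15 − 2| = 13, not 12  ✘
(2) min(2, 20, 16) = 2  ✔
(3) values 20, 12, 15 are pairwise distinct  ✔
(4) |16 − 20| = 4; 4 ≤ 6  ✔
(5) a1 − a5 = 20 − 16 = 4  ✔
(6) a7 + a2 = 27; 27 mod 6 = 3, not 2  ✘
(7) 20 / 5 = 4, so 5 divides 20  ✔
(8) 20 / 4 = 5, so 4 divides 20  ✔
(9) 2 / 2 = 1, so 2 divides 2  ✔
(10) a6 = 20 = 20 (first disjunct)  ✔
(11) max(15, 20) = 20  ✔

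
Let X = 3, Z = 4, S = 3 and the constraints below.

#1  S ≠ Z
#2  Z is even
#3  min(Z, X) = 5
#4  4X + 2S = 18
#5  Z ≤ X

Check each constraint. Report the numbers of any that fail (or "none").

No — constraints 3 and 5 are not satisfied.

#1 S = 3, Z = 4; distinct  ✓
#2 Z = 4 is even  ✓
#3 min(4, 3) = 3, not 5  ✗
#4 4X + 2S = 4(3) + 2(3) = 18  ✓
#5 Z = 4, X = 3; 4 > 3 (want ≤)  ✗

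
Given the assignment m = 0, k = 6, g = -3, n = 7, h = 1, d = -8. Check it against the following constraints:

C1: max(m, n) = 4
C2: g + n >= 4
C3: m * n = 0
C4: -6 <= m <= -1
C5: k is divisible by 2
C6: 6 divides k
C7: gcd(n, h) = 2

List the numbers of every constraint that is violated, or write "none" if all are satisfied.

C1: max(0, 7) = 7, not 4  FAIL
C2: g + n = -3 + 7 = 4; 4 ≥ 4  OK
C3: m * n = 0 * 7 = 0  OK
C4: m = 0 is outside [-6, -1]  FAIL
C5: 6 / 2 = 3, so 2 divides 6  OK
C6: 6 / 6 = 1, so 6 divides 6  OK
C7: gcd(7, 1) = 1, not 2  FAIL

The assignment fails constraints 1, 4, and 7.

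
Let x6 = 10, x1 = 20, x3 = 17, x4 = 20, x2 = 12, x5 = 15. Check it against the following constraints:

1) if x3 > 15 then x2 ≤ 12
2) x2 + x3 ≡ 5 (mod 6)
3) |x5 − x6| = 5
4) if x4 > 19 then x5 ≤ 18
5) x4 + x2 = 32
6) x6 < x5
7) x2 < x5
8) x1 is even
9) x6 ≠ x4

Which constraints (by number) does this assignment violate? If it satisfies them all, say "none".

No violations.

1) x3 = 17 > 15, so we need x2 ≤ 12; x2 = 12 ≤ 12 — OK.
2) x2 + x3 = 29; 29 mod 6 = 5 — OK.
3) |15 − 10| = 5 — OK.
4) x4 = 20 > 19, so we need x5 ≤ 18; x5 = 15 ≤ 18 — OK.
5) x4 + x2 = 20 + 12 = 32 — OK.
6) x6 = 10, x5 = 15; 10 < 15 — OK.
7) x2 = 12, x5 = 15; 12 < 15 — OK.
8) x1 = 20 is even — OK.
9) x6 = 10, x4 = 20; distinct — OK.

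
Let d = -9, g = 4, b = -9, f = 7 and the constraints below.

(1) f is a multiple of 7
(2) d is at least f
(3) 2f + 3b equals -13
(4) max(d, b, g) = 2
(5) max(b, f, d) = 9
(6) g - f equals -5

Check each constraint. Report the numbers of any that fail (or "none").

(1) 7 / 7 = 1, so 7 divides 7 — satisfied.
(2) d = -9, f = 7; -9 < 7 (want ≥) — violated.
(3) 2f + 3b = 2(7) + 3(-9) = -13 — satisfied.
(4) max(-9, -9, 4) = 4, not 2 — violated.
(5) max(-9, 7, -9) = 7, not 9 — violated.
(6) g - f = 4 - 7 = -3, not -5 — violated.

The assignment fails constraints 2, 4, 5, 6.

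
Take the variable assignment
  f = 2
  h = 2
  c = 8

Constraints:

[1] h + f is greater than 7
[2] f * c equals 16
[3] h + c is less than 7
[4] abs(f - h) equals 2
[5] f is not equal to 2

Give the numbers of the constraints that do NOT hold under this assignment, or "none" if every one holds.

[1] h + f = 2 + 2 = 4; 4 ≤ 7, bound 7 not met  fails
[2] f * c = 2 * 8 = 16  holds
[3] h + c = 2 + 8 = 10; 10 ≥ 7, bound 7 not met  fails
[4] abs(2 - 2) = 0, not 2  fails
[5] f = 2, but 2 is required to differ  fails

No — constraints 1, 3, 4, 5 are not satisfied.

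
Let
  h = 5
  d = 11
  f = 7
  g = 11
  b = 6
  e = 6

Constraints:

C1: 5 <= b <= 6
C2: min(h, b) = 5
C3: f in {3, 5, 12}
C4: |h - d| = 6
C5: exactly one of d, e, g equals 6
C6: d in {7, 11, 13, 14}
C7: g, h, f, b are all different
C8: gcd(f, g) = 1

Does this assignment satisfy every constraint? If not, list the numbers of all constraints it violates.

C1: b = 6 lies in [5, 6]  true
C2: min(5, 6) = 5  true
C3: f = 7 is not in {3, 5, 12}  false
C4: |5 - 11| = 6  true
C5: d=11, e=6, g=11; 1 of them equals 6  true
C6: d = 11 is in {7, 11, 13, 14}  true
C7: values 11, 5, 7, 6 are pairwise distinct  true
C8: gcd(7, 11) = 1  true

No — constraint 3 is not satisfied.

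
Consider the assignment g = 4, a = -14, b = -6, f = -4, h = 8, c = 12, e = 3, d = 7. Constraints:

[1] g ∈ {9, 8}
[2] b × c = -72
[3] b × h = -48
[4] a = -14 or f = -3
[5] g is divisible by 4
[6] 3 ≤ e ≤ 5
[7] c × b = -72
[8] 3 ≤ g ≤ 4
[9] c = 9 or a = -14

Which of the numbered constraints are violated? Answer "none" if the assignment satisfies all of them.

[1] g = 4 is not in {9, 8} — fails.
[2] b × c = -6 × 12 = -72 — holds.
[3] b × h = -6 × 8 = -48 — holds.
[4] a = -14 = -14 (first disjunct) — holds.
[5] 4 / 4 = 1, so 4 divides 4 — holds.
[6] e = 3 lies in [3, 5] — holds.
[7] c × b = 12 × (-6) = -72 — holds.
[8] g = 4 lies in [3, 4] — holds.
[9] c = 12 ≠ 9, but a = -14 = -14 (second disjunct) — holds.

No — constraint 1 is not satisfied.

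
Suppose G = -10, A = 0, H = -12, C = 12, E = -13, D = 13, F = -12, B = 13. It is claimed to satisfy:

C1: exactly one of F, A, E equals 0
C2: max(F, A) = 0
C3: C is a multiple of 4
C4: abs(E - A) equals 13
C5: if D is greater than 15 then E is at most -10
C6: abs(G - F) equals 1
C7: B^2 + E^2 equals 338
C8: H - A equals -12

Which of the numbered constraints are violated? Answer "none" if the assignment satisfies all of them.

C1: F=-12, A=0, E=-13; 1 of them equals 0  OK
C2: max(-12, 0) = 0  OK
C3: 12 / 4 = 3, so 4 divides 12  OK
C4: abs(-13 - 0) = 13  OK
C5: D = 13, not > 15; antecedent false, conditional vacuously true  OK
C6: abs(-10 - (-12)) = 2, not 1  FAIL
C7: B^2 + E^2 = 13^2 + (-13)^2 = 169 + 169 = 338  OK
C8: H - A = -12 - 0 = -12  OK

The assignment fails constraint 6.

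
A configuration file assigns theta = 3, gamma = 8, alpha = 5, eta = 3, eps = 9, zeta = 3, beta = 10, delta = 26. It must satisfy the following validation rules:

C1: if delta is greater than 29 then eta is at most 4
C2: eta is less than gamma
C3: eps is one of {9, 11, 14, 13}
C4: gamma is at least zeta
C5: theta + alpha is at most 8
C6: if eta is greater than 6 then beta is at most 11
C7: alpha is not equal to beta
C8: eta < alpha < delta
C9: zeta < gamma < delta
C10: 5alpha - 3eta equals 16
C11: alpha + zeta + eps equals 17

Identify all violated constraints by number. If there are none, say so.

No violations.

C1: delta = 26, not > 29; antecedent false, conditional vacuously true — satisfied.
C2: eta = 3, gamma = 8; 3 < 8 — satisfied.
C3: eps = 9 is in {9, 11, 14, 13} — satisfied.
C4: gamma = 8, zeta = 3; 8 ≥ 3 — satisfied.
C5: theta + alpha = 3 + 5 = 8; 8 ≤ 8 — satisfied.
C6: eta = 3, not > 6; antecedent false, conditional vacuously true — satisfied.
C7: alpha = 5, beta = 10; distinct — satisfied.
C8: values 3 < 5 < 26 — satisfied.
C9: values 3 < 8 < 26 — satisfied.
C10: 5alpha - 3eta = 5(5) - 3(3) = 16 — satisfied.
C11: alpha + zeta + eps = 5 + 3 + 9 = 17 — satisfied.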